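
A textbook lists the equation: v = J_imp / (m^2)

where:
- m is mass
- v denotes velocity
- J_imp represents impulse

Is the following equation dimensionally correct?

No

m (mass) has dimensions [M].
v (velocity) has dimensions [L T^-1].
J_imp (impulse) has dimensions [L M T^-1].

Left side: [L T^-1]
Right side: [L M^-1 T^-1]

The two sides have different dimensions, so the equation is NOT dimensionally consistent.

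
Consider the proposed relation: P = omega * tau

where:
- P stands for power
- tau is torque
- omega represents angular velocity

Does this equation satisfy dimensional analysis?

Yes

P (power) has dimensions [L^2 M T^-3].
tau (torque) has dimensions [L^2 M T^-2].
omega (angular velocity) has dimensions [T^-1].

Left side: [L^2 M T^-3]
Right side: [L^2 M T^-3]

Both sides have the same dimensions, so the equation is dimensionally consistent.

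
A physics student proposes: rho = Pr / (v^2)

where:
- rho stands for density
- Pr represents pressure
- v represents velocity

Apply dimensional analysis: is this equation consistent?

Yes

rho (density) has dimensions [L^-3 M].
Pr (pressure) has dimensions [L^-1 M T^-2].
v (velocity) has dimensions [L T^-1].

Left side: [L^-3 M]
Right side: [L^-3 M]

Both sides have the same dimensions, so the equation is dimensionally consistent.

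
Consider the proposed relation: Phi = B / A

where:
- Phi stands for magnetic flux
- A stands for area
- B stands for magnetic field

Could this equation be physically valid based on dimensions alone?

No

Phi (magnetic flux) has dimensions [I^-1 L^2 M T^-2].
A (area) has dimensions [L^2].
B (magnetic field) has dimensions [I^-1 M T^-2].

Left side: [I^-1 L^2 M T^-2]
Right side: [I^-1 L^-2 M T^-2]

The two sides have different dimensions, so the equation is NOT dimensionally consistent.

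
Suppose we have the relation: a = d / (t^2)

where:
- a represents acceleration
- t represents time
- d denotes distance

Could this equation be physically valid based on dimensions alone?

Yes

a (acceleration) has dimensions [L T^-2].
t (time) has dimensions [T].
d (distance) has dimensions [L].

Left side: [L T^-2]
Right side: [L T^-2]

Both sides have the same dimensions, so the equation is dimensionally consistent.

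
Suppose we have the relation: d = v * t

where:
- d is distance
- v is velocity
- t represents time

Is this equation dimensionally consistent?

Yes

d (distance) has dimensions [L].
v (velocity) has dimensions [L T^-1].
t (time) has dimensions [T].

Left side: [L]
Right side: [L]

Both sides have the same dimensions, so the equation is dimensionally consistent.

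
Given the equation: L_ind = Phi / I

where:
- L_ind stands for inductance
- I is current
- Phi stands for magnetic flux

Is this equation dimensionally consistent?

Yes

L_ind (inductance) has dimensions [I^-2 L^2 M T^-2].
I (current) has dimensions [I].
Phi (magnetic flux) has dimensions [I^-1 L^2 M T^-2].

Left side: [I^-2 L^2 M T^-2]
Right side: [I^-2 L^2 M T^-2]

Both sides have the same dimensions, so the equation is dimensionally consistent.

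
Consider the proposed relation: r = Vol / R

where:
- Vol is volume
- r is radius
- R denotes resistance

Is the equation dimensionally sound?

No

Vol (volume) has dimensions [L^3].
r (radius) has dimensions [L].
R (resistance) has dimensions [I^-2 L^2 M T^-3].

Left side: [L]
Right side: [I^2 L M^-1 T^3]

The two sides have different dimensions, so the equation is NOT dimensionally consistent.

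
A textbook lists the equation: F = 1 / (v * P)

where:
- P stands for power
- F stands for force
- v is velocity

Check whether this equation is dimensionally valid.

No

P (power) has dimensions [L^2 M T^-3].
F (force) has dimensions [L M T^-2].
v (velocity) has dimensions [L T^-1].

Left side: [L M T^-2]
Right side: [L^-3 M^-1 T^4]

The two sides have different dimensions, so the equation is NOT dimensionally consistent.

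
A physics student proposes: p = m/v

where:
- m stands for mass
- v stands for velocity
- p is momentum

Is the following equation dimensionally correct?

No

m (mass) has dimensions [M].
v (velocity) has dimensions [L T^-1].
p (momentum) has dimensions [L M T^-1].

Left side: [L M T^-1]
Right side: [L^-1 M T]

The two sides have different dimensions, so the equation is NOT dimensionally consistent.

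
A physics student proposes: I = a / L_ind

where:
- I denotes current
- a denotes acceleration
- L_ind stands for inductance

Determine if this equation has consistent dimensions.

No

I (current) has dimensions [I].
a (acceleration) has dimensions [L T^-2].
L_ind (inductance) has dimensions [I^-2 L^2 M T^-2].

Left side: [I]
Right side: [I^2 L^-1 M^-1]

The two sides have different dimensions, so the equation is NOT dimensionally consistent.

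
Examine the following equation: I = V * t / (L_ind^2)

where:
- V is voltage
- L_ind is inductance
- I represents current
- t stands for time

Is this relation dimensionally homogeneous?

No

V (voltage) has dimensions [I^-1 L^2 M T^-3].
L_ind (inductance) has dimensions [I^-2 L^2 M T^-2].
I (current) has dimensions [I].
t (time) has dimensions [T].

Left side: [I]
Right side: [I^3 L^-2 M^-1 T^2]

The two sides have different dimensions, so the equation is NOT dimensionally consistent.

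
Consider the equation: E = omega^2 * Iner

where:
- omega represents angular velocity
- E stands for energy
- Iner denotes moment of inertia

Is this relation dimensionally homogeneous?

Yes

omega (angular velocity) has dimensions [T^-1].
E (energy) has dimensions [L^2 M T^-2].
Iner (moment of inertia) has dimensions [L^2 M].

Left side: [L^2 M T^-2]
Right side: [L^2 M T^-2]

Both sides have the same dimensions, so the equation is dimensionally consistent.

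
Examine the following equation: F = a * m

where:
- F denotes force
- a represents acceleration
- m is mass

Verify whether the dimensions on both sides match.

Yes

F (force) has dimensions [L M T^-2].
a (acceleration) has dimensions [L T^-2].
m (mass) has dimensions [M].

Left side: [L M T^-2]
Right side: [L M T^-2]

Both sides have the same dimensions, so the equation is dimensionally consistent.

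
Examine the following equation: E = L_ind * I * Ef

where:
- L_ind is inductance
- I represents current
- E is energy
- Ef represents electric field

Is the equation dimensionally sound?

No

L_ind (inductance) has dimensions [I^-2 L^2 M T^-2].
I (current) has dimensions [I].
E (energy) has dimensions [L^2 M T^-2].
Ef (electric field) has dimensions [I^-1 L M T^-3].

Left side: [L^2 M T^-2]
Right side: [I^-2 L^3 M^2 T^-5]

The two sides have different dimensions, so the equation is NOT dimensionally consistent.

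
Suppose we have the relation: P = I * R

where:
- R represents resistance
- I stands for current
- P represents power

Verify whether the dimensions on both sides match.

No

R (resistance) has dimensions [I^-2 L^2 M T^-3].
I (current) has dimensions [I].
P (power) has dimensions [L^2 M T^-3].

Left side: [L^2 M T^-3]
Right side: [I^-1 L^2 M T^-3]

The two sides have different dimensions, so the equation is NOT dimensionally consistent.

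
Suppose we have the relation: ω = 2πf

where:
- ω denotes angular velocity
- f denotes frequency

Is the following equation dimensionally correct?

Yes

ω (angular velocity) has dimensions [T^-1].
f (frequency) has dimensions [T^-1].

Left side: [T^-1]
Right side: [T^-1]

Both sides have the same dimensions, so the equation is dimensionally consistent.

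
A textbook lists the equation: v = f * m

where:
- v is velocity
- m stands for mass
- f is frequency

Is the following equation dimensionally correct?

No

v (velocity) has dimensions [L T^-1].
m (mass) has dimensions [M].
f (frequency) has dimensions [T^-1].

Left side: [L T^-1]
Right side: [M T^-1]

The two sides have different dimensions, so the equation is NOT dimensionally consistent.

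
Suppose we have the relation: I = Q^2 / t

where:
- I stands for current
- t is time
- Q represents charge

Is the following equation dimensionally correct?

No

I (current) has dimensions [I].
t (time) has dimensions [T].
Q (charge) has dimensions [I T].

Left side: [I]
Right side: [I^2 T]

The two sides have different dimensions, so the equation is NOT dimensionally consistent.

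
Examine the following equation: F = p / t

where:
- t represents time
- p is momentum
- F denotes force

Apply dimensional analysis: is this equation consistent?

Yes

t (time) has dimensions [T].
p (momentum) has dimensions [L M T^-1].
F (force) has dimensions [L M T^-2].

Left side: [L M T^-2]
Right side: [L M T^-2]

Both sides have the same dimensions, so the equation is dimensionally consistent.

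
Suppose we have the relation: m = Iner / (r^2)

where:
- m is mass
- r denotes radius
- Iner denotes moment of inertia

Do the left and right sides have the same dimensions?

Yes

m (mass) has dimensions [M].
r (radius) has dimensions [L].
Iner (moment of inertia) has dimensions [L^2 M].

Left side: [M]
Right side: [M]

Both sides have the same dimensions, so the equation is dimensionally consistent.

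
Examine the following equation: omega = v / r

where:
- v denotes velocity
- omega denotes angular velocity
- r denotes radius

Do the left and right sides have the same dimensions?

Yes

v (velocity) has dimensions [L T^-1].
omega (angular velocity) has dimensions [T^-1].
r (radius) has dimensions [L].

Left side: [T^-1]
Right side: [T^-1]

Both sides have the same dimensions, so the equation is dimensionally consistent.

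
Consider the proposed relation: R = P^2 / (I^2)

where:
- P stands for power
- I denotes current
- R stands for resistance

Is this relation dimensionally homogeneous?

No

P (power) has dimensions [L^2 M T^-3].
I (current) has dimensions [I].
R (resistance) has dimensions [I^-2 L^2 M T^-3].

Left side: [I^-2 L^2 M T^-3]
Right side: [I^-2 L^4 M^2 T^-6]

The two sides have different dimensions, so the equation is NOT dimensionally consistent.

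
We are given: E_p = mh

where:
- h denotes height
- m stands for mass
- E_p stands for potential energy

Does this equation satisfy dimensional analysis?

No

h (height) has dimensions [L].
m (mass) has dimensions [M].
E_p (potential energy) has dimensions [L^2 M T^-2].

Left side: [L^2 M T^-2]
Right side: [L M]

The two sides have different dimensions, so the equation is NOT dimensionally consistent.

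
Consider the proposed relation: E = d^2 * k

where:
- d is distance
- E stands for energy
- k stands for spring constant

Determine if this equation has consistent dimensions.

Yes

d (distance) has dimensions [L].
E (energy) has dimensions [L^2 M T^-2].
k (spring constant) has dimensions [M T^-2].

Left side: [L^2 M T^-2]
Right side: [L^2 M T^-2]

Both sides have the same dimensions, so the equation is dimensionally consistent.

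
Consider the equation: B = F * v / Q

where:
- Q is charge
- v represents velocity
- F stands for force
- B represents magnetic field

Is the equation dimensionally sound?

No

Q (charge) has dimensions [I T].
v (velocity) has dimensions [L T^-1].
F (force) has dimensions [L M T^-2].
B (magnetic field) has dimensions [I^-1 M T^-2].

Left side: [I^-1 M T^-2]
Right side: [I^-1 L^2 M T^-4]

The two sides have different dimensions, so the equation is NOT dimensionally consistent.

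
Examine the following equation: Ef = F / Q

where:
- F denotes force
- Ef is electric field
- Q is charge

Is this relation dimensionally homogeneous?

Yes

F (force) has dimensions [L M T^-2].
Ef (electric field) has dimensions [I^-1 L M T^-3].
Q (charge) has dimensions [I T].

Left side: [I^-1 L M T^-3]
Right side: [I^-1 L M T^-3]

Both sides have the same dimensions, so the equation is dimensionally consistent.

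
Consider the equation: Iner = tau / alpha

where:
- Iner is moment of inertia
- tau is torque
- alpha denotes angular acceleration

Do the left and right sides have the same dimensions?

Yes

Iner (moment of inertia) has dimensions [L^2 M].
tau (torque) has dimensions [L^2 M T^-2].
alpha (angular acceleration) has dimensions [T^-2].

Left side: [L^2 M]
Right side: [L^2 M]

Both sides have the same dimensions, so the equation is dimensionally consistent.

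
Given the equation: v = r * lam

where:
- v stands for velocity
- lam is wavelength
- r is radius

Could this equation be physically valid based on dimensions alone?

No

v (velocity) has dimensions [L T^-1].
lam (wavelength) has dimensions [L].
r (radius) has dimensions [L].

Left side: [L T^-1]
Right side: [L^2]

The two sides have different dimensions, so the equation is NOT dimensionally consistent.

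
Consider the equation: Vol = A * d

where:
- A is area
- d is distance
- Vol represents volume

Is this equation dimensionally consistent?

Yes

A (area) has dimensions [L^2].
d (distance) has dimensions [L].
Vol (volume) has dimensions [L^3].

Left side: [L^3]
Right side: [L^3]

Both sides have the same dimensions, so the equation is dimensionally consistent.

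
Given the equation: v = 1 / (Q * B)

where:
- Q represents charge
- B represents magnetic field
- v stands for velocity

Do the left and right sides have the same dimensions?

No

Q (charge) has dimensions [I T].
B (magnetic field) has dimensions [I^-1 M T^-2].
v (velocity) has dimensions [L T^-1].

Left side: [L T^-1]
Right side: [M^-1 T]

The two sides have different dimensions, so the equation is NOT dimensionally consistent.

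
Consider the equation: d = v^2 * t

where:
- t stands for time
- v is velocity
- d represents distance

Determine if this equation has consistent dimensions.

No

t (time) has dimensions [T].
v (velocity) has dimensions [L T^-1].
d (distance) has dimensions [L].

Left side: [L]
Right side: [L^2 T^-1]

The two sides have different dimensions, so the equation is NOT dimensionally consistent.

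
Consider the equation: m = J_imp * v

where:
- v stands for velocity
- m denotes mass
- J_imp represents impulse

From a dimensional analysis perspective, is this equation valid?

No

v (velocity) has dimensions [L T^-1].
m (mass) has dimensions [M].
J_imp (impulse) has dimensions [L M T^-1].

Left side: [M]
Right side: [L^2 M T^-2]

The two sides have different dimensions, so the equation is NOT dimensionally consistent.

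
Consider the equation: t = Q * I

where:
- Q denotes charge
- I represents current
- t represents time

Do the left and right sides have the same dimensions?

No

Q (charge) has dimensions [I T].
I (current) has dimensions [I].
t (time) has dimensions [T].

Left side: [T]
Right side: [I^2 T]

The two sides have different dimensions, so the equation is NOT dimensionally consistent.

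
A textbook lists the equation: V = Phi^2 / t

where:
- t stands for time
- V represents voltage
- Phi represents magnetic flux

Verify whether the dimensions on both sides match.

No

t (time) has dimensions [T].
V (voltage) has dimensions [I^-1 L^2 M T^-3].
Phi (magnetic flux) has dimensions [I^-1 L^2 M T^-2].

Left side: [I^-1 L^2 M T^-3]
Right side: [I^-2 L^4 M^2 T^-5]

The two sides have different dimensions, so the equation is NOT dimensionally consistent.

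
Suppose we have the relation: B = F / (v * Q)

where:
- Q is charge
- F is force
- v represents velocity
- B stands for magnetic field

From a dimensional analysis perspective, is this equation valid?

Yes

Q (charge) has dimensions [I T].
F (force) has dimensions [L M T^-2].
v (velocity) has dimensions [L T^-1].
B (magnetic field) has dimensions [I^-1 M T^-2].

Left side: [I^-1 M T^-2]
Right side: [I^-1 M T^-2]

Both sides have the same dimensions, so the equation is dimensionally consistent.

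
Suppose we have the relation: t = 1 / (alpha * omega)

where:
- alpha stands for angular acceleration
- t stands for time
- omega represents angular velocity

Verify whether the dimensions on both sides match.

No

alpha (angular acceleration) has dimensions [T^-2].
t (time) has dimensions [T].
omega (angular velocity) has dimensions [T^-1].

Left side: [T]
Right side: [T^3]

The two sides have different dimensions, so the equation is NOT dimensionally consistent.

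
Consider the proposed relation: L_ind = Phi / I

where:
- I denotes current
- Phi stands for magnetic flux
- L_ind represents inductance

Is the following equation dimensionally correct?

Yes

I (current) has dimensions [I].
Phi (magnetic flux) has dimensions [I^-1 L^2 M T^-2].
L_ind (inductance) has dimensions [I^-2 L^2 M T^-2].

Left side: [I^-2 L^2 M T^-2]
Right side: [I^-2 L^2 M T^-2]

Both sides have the same dimensions, so the equation is dimensionally consistent.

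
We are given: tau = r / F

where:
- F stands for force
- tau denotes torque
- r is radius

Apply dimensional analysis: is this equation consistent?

No

F (force) has dimensions [L M T^-2].
tau (torque) has dimensions [L^2 M T^-2].
r (radius) has dimensions [L].

Left side: [L^2 M T^-2]
Right side: [M^-1 T^2]

The two sides have different dimensions, so the equation is NOT dimensionally consistent.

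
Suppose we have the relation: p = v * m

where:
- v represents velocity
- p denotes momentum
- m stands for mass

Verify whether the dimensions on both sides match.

Yes

v (velocity) has dimensions [L T^-1].
p (momentum) has dimensions [L M T^-1].
m (mass) has dimensions [M].

Left side: [L M T^-1]
Right side: [L M T^-1]

Both sides have the same dimensions, so the equation is dimensionally consistent.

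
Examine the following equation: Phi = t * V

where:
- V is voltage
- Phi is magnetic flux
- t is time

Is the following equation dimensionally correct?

Yes

V (voltage) has dimensions [I^-1 L^2 M T^-3].
Phi (magnetic flux) has dimensions [I^-1 L^2 M T^-2].
t (time) has dimensions [T].

Left side: [I^-1 L^2 M T^-2]
Right side: [I^-1 L^2 M T^-2]

Both sides have the same dimensions, so the equation is dimensionally consistent.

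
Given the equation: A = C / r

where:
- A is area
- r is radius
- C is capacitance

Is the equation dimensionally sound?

No

A (area) has dimensions [L^2].
r (radius) has dimensions [L].
C (capacitance) has dimensions [I^2 L^-2 M^-1 T^4].

Left side: [L^2]
Right side: [I^2 L^-3 M^-1 T^4]

The two sides have different dimensions, so the equation is NOT dimensionally consistent.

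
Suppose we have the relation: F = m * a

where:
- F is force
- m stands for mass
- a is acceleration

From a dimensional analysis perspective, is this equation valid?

Yes

F (force) has dimensions [L M T^-2].
m (mass) has dimensions [M].
a (acceleration) has dimensions [L T^-2].

Left side: [L M T^-2]
Right side: [L M T^-2]

Both sides have the same dimensions, so the equation is dimensionally consistent.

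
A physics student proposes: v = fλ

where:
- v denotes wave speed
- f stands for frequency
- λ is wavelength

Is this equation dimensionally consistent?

Yes

v (wave speed) has dimensions [L T^-1].
f (frequency) has dimensions [T^-1].
λ (wavelength) has dimensions [L].

Left side: [L T^-1]
Right side: [L T^-1]

Both sides have the same dimensions, so the equation is dimensionally consistent.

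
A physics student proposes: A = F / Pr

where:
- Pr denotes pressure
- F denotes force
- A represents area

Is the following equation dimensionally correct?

Yes

Pr (pressure) has dimensions [L^-1 M T^-2].
F (force) has dimensions [L M T^-2].
A (area) has dimensions [L^2].

Left side: [L^2]
Right side: [L^2]

Both sides have the same dimensions, so the equation is dimensionally consistent.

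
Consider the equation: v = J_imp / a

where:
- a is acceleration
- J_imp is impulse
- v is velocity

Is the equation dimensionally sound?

No

a (acceleration) has dimensions [L T^-2].
J_imp (impulse) has dimensions [L M T^-1].
v (velocity) has dimensions [L T^-1].

Left side: [L T^-1]
Right side: [M T]

The two sides have different dimensions, so the equation is NOT dimensionally consistent.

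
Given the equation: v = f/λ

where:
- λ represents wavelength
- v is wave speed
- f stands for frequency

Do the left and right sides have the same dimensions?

No

λ (wavelength) has dimensions [L].
v (wave speed) has dimensions [L T^-1].
f (frequency) has dimensions [T^-1].

Left side: [L T^-1]
Right side: [L^-1 T^-1]

The two sides have different dimensions, so the equation is NOT dimensionally consistent.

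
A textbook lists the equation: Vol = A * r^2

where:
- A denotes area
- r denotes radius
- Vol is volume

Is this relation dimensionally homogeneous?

No

A (area) has dimensions [L^2].
r (radius) has dimensions [L].
Vol (volume) has dimensions [L^3].

Left side: [L^3]
Right side: [L^4]

The two sides have different dimensions, so the equation is NOT dimensionally consistent.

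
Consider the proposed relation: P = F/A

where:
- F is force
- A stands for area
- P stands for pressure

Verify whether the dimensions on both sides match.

Yes

F (force) has dimensions [L M T^-2].
A (area) has dimensions [L^2].
P (pressure) has dimensions [L^-1 M T^-2].

Left side: [L^-1 M T^-2]
Right side: [L^-1 M T^-2]

Both sides have the same dimensions, so the equation is dimensionally consistent.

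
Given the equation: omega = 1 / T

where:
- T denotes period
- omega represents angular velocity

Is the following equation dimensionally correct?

Yes

T (period) has dimensions [T].
omega (angular velocity) has dimensions [T^-1].

Left side: [T^-1]
Right side: [T^-1]

Both sides have the same dimensions, so the equation is dimensionally consistent.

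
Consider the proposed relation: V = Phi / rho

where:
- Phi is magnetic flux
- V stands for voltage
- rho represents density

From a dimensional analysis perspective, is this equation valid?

No

Phi (magnetic flux) has dimensions [I^-1 L^2 M T^-2].
V (voltage) has dimensions [I^-1 L^2 M T^-3].
rho (density) has dimensions [L^-3 M].

Left side: [I^-1 L^2 M T^-3]
Right side: [I^-1 L^5 T^-2]

The two sides have different dimensions, so the equation is NOT dimensionally consistent.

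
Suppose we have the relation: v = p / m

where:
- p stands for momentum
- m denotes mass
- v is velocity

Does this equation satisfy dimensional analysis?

Yes

p (momentum) has dimensions [L M T^-1].
m (mass) has dimensions [M].
v (velocity) has dimensions [L T^-1].

Left side: [L T^-1]
Right side: [L T^-1]

Both sides have the same dimensions, so the equation is dimensionally consistent.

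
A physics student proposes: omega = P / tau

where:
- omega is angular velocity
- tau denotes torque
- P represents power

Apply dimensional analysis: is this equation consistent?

Yes

omega (angular velocity) has dimensions [T^-1].
tau (torque) has dimensions [L^2 M T^-2].
P (power) has dimensions [L^2 M T^-3].

Left side: [T^-1]
Right side: [T^-1]

Both sides have the same dimensions, so the equation is dimensionally consistent.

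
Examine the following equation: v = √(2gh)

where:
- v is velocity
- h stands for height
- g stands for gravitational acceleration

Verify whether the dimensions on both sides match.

Yes

v (velocity) has dimensions [L T^-1].
h (height) has dimensions [L].
g (gravitational acceleration) has dimensions [L T^-2].

Left side: [L T^-1]
Right side: [L T^-1]

Both sides have the same dimensions, so the equation is dimensionally consistent.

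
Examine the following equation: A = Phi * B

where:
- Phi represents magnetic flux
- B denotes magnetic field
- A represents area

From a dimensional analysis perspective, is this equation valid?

No

Phi (magnetic flux) has dimensions [I^-1 L^2 M T^-2].
B (magnetic field) has dimensions [I^-1 M T^-2].
A (area) has dimensions [L^2].

Left side: [L^2]
Right side: [I^-2 L^2 M^2 T^-4]

The two sides have different dimensions, so the equation is NOT dimensionally consistent.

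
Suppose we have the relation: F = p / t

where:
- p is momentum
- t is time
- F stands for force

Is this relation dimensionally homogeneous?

Yes

p (momentum) has dimensions [L M T^-1].
t (time) has dimensions [T].
F (force) has dimensions [L M T^-2].

Left side: [L M T^-2]
Right side: [L M T^-2]

Both sides have the same dimensions, so the equation is dimensionally consistent.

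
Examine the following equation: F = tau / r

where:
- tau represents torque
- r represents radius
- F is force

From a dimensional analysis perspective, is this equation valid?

Yes

tau (torque) has dimensions [L^2 M T^-2].
r (radius) has dimensions [L].
F (force) has dimensions [L M T^-2].

Left side: [L M T^-2]
Right side: [L M T^-2]

Both sides have the same dimensions, so the equation is dimensionally consistent.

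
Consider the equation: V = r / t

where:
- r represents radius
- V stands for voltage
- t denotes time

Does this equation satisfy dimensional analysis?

No

r (radius) has dimensions [L].
V (voltage) has dimensions [I^-1 L^2 M T^-3].
t (time) has dimensions [T].

Left side: [I^-1 L^2 M T^-3]
Right side: [L T^-1]

The two sides have different dimensions, so the equation is NOT dimensionally consistent.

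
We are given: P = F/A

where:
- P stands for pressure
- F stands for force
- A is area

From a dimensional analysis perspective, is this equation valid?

Yes

P (pressure) has dimensions [L^-1 M T^-2].
F (force) has dimensions [L M T^-2].
A (area) has dimensions [L^2].

Left side: [L^-1 M T^-2]
Right side: [L^-1 M T^-2]

Both sides have the same dimensions, so the equation is dimensionally consistent.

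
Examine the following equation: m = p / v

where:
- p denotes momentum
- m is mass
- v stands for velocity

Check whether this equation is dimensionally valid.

Yes

p (momentum) has dimensions [L M T^-1].
m (mass) has dimensions [M].
v (velocity) has dimensions [L T^-1].

Left side: [M]
Right side: [M]

Both sides have the same dimensions, so the equation is dimensionally consistent.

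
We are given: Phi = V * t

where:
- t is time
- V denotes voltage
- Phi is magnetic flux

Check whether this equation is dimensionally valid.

Yes

t (time) has dimensions [T].
V (voltage) has dimensions [I^-1 L^2 M T^-3].
Phi (magnetic flux) has dimensions [I^-1 L^2 M T^-2].

Left side: [I^-1 L^2 M T^-2]
Right side: [I^-1 L^2 M T^-2]

Both sides have the same dimensions, so the equation is dimensionally consistent.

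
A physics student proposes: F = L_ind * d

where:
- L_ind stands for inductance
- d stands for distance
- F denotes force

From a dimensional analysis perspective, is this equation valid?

No

L_ind (inductance) has dimensions [I^-2 L^2 M T^-2].
d (distance) has dimensions [L].
F (force) has dimensions [L M T^-2].

Left side: [L M T^-2]
Right side: [I^-2 L^3 M T^-2]

The two sides have different dimensions, so the equation is NOT dimensionally consistent.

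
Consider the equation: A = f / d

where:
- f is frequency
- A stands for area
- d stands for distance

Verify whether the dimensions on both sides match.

No

f (frequency) has dimensions [T^-1].
A (area) has dimensions [L^2].
d (distance) has dimensions [L].

Left side: [L^2]
Right side: [L^-1 T^-1]

The two sides have different dimensions, so the equation is NOT dimensionally consistent.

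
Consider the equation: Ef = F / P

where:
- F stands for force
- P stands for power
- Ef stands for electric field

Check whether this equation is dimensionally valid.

No

F (force) has dimensions [L M T^-2].
P (power) has dimensions [L^2 M T^-3].
Ef (electric field) has dimensions [I^-1 L M T^-3].

Left side: [I^-1 L M T^-3]
Right side: [L^-1 T]

The two sides have different dimensions, so the equation is NOT dimensionally consistent.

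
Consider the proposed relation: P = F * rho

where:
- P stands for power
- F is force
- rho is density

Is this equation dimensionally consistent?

No

P (power) has dimensions [L^2 M T^-3].
F (force) has dimensions [L M T^-2].
rho (density) has dimensions [L^-3 M].

Left side: [L^2 M T^-3]
Right side: [L^-2 M^2 T^-2]

The two sides have different dimensions, so the equation is NOT dimensionally consistent.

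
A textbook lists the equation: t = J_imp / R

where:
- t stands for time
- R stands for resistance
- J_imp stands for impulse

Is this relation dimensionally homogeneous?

No

t (time) has dimensions [T].
R (resistance) has dimensions [I^-2 L^2 M T^-3].
J_imp (impulse) has dimensions [L M T^-1].

Left side: [T]
Right side: [I^2 L^-1 T^2]

The two sides have different dimensions, so the equation is NOT dimensionally consistent.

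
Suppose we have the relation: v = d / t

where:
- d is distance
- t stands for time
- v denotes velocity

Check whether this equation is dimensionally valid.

Yes

d (distance) has dimensions [L].
t (time) has dimensions [T].
v (velocity) has dimensions [L T^-1].

Left side: [L T^-1]
Right side: [L T^-1]

Both sides have the same dimensions, so the equation is dimensionally consistent.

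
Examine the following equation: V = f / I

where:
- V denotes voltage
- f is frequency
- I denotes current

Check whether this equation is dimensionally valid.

No

V (voltage) has dimensions [I^-1 L^2 M T^-3].
f (frequency) has dimensions [T^-1].
I (current) has dimensions [I].

Left side: [I^-1 L^2 M T^-3]
Right side: [I^-1 T^-1]

The two sides have different dimensions, so the equation is NOT dimensionally consistent.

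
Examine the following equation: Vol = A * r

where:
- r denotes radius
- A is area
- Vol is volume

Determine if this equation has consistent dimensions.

Yes

r (radius) has dimensions [L].
A (area) has dimensions [L^2].
Vol (volume) has dimensions [L^3].

Left side: [L^3]
Right side: [L^3]

Both sides have the same dimensions, so the equation is dimensionally consistent.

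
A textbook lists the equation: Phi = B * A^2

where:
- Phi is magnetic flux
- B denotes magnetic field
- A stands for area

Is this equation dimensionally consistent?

No

Phi (magnetic flux) has dimensions [I^-1 L^2 M T^-2].
B (magnetic field) has dimensions [I^-1 M T^-2].
A (area) has dimensions [L^2].

Left side: [I^-1 L^2 M T^-2]
Right side: [I^-1 L^4 M T^-2]

The two sides have different dimensions, so the equation is NOT dimensionally consistent.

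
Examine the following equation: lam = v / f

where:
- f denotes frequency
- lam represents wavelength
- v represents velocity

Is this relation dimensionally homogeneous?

Yes

f (frequency) has dimensions [T^-1].
lam (wavelength) has dimensions [L].
v (velocity) has dimensions [L T^-1].

Left side: [L]
Right side: [L]

Both sides have the same dimensions, so the equation is dimensionally consistent.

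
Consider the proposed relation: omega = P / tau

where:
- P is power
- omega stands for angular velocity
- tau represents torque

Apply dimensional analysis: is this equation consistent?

Yes

P (power) has dimensions [L^2 M T^-3].
omega (angular velocity) has dimensions [T^-1].
tau (torque) has dimensions [L^2 M T^-2].

Left side: [T^-1]
Right side: [T^-1]

Both sides have the same dimensions, so the equation is dimensionally consistent.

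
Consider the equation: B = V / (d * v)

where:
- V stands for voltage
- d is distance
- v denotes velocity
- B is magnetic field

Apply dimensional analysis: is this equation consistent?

Yes

V (voltage) has dimensions [I^-1 L^2 M T^-3].
d (distance) has dimensions [L].
v (velocity) has dimensions [L T^-1].
B (magnetic field) has dimensions [I^-1 M T^-2].

Left side: [I^-1 M T^-2]
Right side: [I^-1 M T^-2]

Both sides have the same dimensions, so the equation is dimensionally consistent.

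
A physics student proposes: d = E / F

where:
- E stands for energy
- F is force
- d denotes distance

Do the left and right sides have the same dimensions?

Yes

E (energy) has dimensions [L^2 M T^-2].
F (force) has dimensions [L M T^-2].
d (distance) has dimensions [L].

Left side: [L]
Right side: [L]

Both sides have the same dimensions, so the equation is dimensionally consistent.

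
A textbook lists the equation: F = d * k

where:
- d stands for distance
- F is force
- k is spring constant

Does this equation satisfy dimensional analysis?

Yes

d (distance) has dimensions [L].
F (force) has dimensions [L M T^-2].
k (spring constant) has dimensions [M T^-2].

Left side: [L M T^-2]
Right side: [L M T^-2]

Both sides have the same dimensions, so the equation is dimensionally consistent.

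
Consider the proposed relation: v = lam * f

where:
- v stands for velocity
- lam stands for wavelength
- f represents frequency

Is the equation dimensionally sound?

Yes

v (velocity) has dimensions [L T^-1].
lam (wavelength) has dimensions [L].
f (frequency) has dimensions [T^-1].

Left side: [L T^-1]
Right side: [L T^-1]

Both sides have the same dimensions, so the equation is dimensionally consistent.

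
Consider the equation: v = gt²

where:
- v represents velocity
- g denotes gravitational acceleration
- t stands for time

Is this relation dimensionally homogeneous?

No

v (velocity) has dimensions [L T^-1].
g (gravitational acceleration) has dimensions [L T^-2].
t (time) has dimensions [T].

Left side: [L T^-1]
Right side: [L]

The two sides have different dimensions, so the equation is NOT dimensionally consistent.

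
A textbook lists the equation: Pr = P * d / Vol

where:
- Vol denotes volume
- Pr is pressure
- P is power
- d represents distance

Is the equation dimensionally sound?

No

Vol (volume) has dimensions [L^3].
Pr (pressure) has dimensions [L^-1 M T^-2].
P (power) has dimensions [L^2 M T^-3].
d (distance) has dimensions [L].

Left side: [L^-1 M T^-2]
Right side: [M T^-3]

The two sides have different dimensions, so the equation is NOT dimensionally consistent.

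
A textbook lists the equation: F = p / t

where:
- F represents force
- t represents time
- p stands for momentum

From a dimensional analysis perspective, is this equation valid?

Yes

F (force) has dimensions [L M T^-2].
t (time) has dimensions [T].
p (momentum) has dimensions [L M T^-1].

Left side: [L M T^-2]
Right side: [L M T^-2]

Both sides have the same dimensions, so the equation is dimensionally consistent.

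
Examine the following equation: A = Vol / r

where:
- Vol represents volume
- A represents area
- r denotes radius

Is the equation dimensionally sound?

Yes

Vol (volume) has dimensions [L^3].
A (area) has dimensions [L^2].
r (radius) has dimensions [L].

Left side: [L^2]
Right side: [L^2]

Both sides have the same dimensions, so the equation is dimensionally consistent.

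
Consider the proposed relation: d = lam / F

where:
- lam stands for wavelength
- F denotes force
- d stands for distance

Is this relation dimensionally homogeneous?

No

lam (wavelength) has dimensions [L].
F (force) has dimensions [L M T^-2].
d (distance) has dimensions [L].

Left side: [L]
Right side: [M^-1 T^2]

The two sides have different dimensions, so the equation is NOT dimensionally consistent.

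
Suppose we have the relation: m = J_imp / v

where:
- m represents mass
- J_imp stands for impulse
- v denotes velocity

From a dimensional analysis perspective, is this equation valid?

Yes

m (mass) has dimensions [M].
J_imp (impulse) has dimensions [L M T^-1].
v (velocity) has dimensions [L T^-1].

Left side: [M]
Right side: [M]

Both sides have the same dimensions, so the equation is dimensionally consistent.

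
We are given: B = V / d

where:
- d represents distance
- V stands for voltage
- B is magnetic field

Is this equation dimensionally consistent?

No

d (distance) has dimensions [L].
V (voltage) has dimensions [I^-1 L^2 M T^-3].
B (magnetic field) has dimensions [I^-1 M T^-2].

Left side: [I^-1 M T^-2]
Right side: [I^-1 L M T^-3]

The two sides have different dimensions, so the equation is NOT dimensionally consistent.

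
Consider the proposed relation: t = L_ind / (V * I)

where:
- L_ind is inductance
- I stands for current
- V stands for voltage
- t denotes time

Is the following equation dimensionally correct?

No

L_ind (inductance) has dimensions [I^-2 L^2 M T^-2].
I (current) has dimensions [I].
V (voltage) has dimensions [I^-1 L^2 M T^-3].
t (time) has dimensions [T].

Left side: [T]
Right side: [I^-2 T]

The two sides have different dimensions, so the equation is NOT dimensionally consistent.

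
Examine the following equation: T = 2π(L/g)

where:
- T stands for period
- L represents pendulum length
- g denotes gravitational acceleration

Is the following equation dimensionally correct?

No

T (period) has dimensions [T].
L (pendulum length) has dimensions [L].
g (gravitational acceleration) has dimensions [L T^-2].

Left side: [T]
Right side: [T^2]

The two sides have different dimensions, so the equation is NOT dimensionally consistent.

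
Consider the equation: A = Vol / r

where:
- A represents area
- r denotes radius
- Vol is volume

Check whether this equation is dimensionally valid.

Yes

A (area) has dimensions [L^2].
r (radius) has dimensions [L].
Vol (volume) has dimensions [L^3].

Left side: [L^2]
Right side: [L^2]

Both sides have the same dimensions, so the equation is dimensionally consistent.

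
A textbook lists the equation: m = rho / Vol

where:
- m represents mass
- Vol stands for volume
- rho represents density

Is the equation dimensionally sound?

No

m (mass) has dimensions [M].
Vol (volume) has dimensions [L^3].
rho (density) has dimensions [L^-3 M].

Left side: [M]
Right side: [L^-6 M]

The two sides have different dimensions, so the equation is NOT dimensionally consistent.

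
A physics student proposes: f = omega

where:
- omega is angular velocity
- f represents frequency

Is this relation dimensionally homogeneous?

Yes

omega (angular velocity) has dimensions [T^-1].
f (frequency) has dimensions [T^-1].

Left side: [T^-1]
Right side: [T^-1]

Both sides have the same dimensions, so the equation is dimensionally consistent.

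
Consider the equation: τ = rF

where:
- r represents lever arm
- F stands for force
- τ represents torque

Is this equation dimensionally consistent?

Yes

r (lever arm) has dimensions [L].
F (force) has dimensions [L M T^-2].
τ (torque) has dimensions [L^2 M T^-2].

Left side: [L^2 M T^-2]
Right side: [L^2 M T^-2]

Both sides have the same dimensions, so the equation is dimensionally consistent.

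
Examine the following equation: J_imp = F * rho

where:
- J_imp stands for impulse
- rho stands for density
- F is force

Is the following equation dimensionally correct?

No

J_imp (impulse) has dimensions [L M T^-1].
rho (density) has dimensions [L^-3 M].
F (force) has dimensions [L M T^-2].

Left side: [L M T^-1]
Right side: [L^-2 M^2 T^-2]

The two sides have different dimensions, so the equation is NOT dimensionally consistent.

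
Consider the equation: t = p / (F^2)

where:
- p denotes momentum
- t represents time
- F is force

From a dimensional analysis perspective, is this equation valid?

No

p (momentum) has dimensions [L M T^-1].
t (time) has dimensions [T].
F (force) has dimensions [L M T^-2].

Left side: [T]
Right side: [L^-1 M^-1 T^3]

The two sides have different dimensions, so the equation is NOT dimensionally consistent.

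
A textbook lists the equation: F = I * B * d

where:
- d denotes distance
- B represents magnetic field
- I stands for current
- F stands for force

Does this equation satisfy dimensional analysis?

Yes

d (distance) has dimensions [L].
B (magnetic field) has dimensions [I^-1 M T^-2].
I (current) has dimensions [I].
F (force) has dimensions [L M T^-2].

Left side: [L M T^-2]
Right side: [L M T^-2]

Both sides have the same dimensions, so the equation is dimensionally consistent.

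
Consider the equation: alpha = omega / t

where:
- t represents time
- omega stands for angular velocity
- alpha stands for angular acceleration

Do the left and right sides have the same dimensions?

Yes

t (time) has dimensions [T].
omega (angular velocity) has dimensions [T^-1].
alpha (angular acceleration) has dimensions [T^-2].

Left side: [T^-2]
Right side: [T^-2]

Both sides have the same dimensions, so the equation is dimensionally consistent.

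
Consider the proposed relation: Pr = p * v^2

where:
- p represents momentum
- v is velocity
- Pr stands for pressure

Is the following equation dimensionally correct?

No

p (momentum) has dimensions [L M T^-1].
v (velocity) has dimensions [L T^-1].
Pr (pressure) has dimensions [L^-1 M T^-2].

Left side: [L^-1 M T^-2]
Right side: [L^3 M T^-3]

The two sides have different dimensions, so the equation is NOT dimensionally consistent.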